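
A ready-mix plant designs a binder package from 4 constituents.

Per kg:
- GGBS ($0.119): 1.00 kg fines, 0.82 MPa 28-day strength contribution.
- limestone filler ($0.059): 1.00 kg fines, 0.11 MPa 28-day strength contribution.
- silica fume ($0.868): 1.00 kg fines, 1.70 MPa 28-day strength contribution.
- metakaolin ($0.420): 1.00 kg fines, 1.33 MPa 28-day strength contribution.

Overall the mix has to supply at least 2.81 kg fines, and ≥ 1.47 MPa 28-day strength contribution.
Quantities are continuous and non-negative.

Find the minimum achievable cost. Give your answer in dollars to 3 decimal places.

$0.264

Set it up as a linear program. Let x1 = kg of GGBS, x2 = kg of limestone filler, x3 = kg of silica fume, x4 = kg of metakaolin.
Minimize 0.119x1 + 0.059x2 + 0.868x3 + 0.42x4 with:
  1x1 + 1x2 + 1x3 + 1x4 ≥ 2.81   (fines)
  0.82x1 + 0.11x2 + 1.7x3 + 1.33x4 ≥ 1.47   (28-day strength contribution)
  x1, x2, x3, x4 ≥ 0.
At the optimum only GGBS, limestone filler are positive (silica fume, metakaolin = 0). There the fines and 28-day strength contribution constraints are tight.
Solving gives x1 = 1.635, x2 = 1.175.
Total cost: 0.119·1.635 + 0.059·1.175 = 0.26389.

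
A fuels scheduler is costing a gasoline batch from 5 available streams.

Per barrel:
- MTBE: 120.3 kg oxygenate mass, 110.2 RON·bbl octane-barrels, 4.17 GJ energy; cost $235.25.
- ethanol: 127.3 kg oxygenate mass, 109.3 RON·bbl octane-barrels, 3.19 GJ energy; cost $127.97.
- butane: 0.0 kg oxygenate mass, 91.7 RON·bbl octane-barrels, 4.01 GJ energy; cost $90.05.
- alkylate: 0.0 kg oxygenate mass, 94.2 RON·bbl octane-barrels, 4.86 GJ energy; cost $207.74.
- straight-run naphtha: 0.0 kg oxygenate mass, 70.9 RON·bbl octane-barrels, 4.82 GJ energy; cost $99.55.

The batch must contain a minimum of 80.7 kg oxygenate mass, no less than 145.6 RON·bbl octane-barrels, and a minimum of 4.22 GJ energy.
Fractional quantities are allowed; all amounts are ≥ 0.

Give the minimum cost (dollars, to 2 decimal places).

$156.06

This is a linear program. Let x1 = barrels of MTBE, x2 = barrels of ethanol, x3 = barrels of butane, x4 = barrels of alkylate, x5 = barrels of straight-run naphtha.
min 235.25x1 + 127.97x2 + 90.05x3 + 207.74x4 + 99.55x5 s.t.:
  120.3x1 + 127.3x2 ≥ 80.7   (oxygenate mass)
  110.2x1 + 109.3x2 + 91.7x3 + 94.2x4 + 70.9x5 ≥ 145.6   (octane-barrels)
  4.17x1 + 3.19x2 + 4.01x3 + 4.86x4 + 4.82x5 ≥ 4.22   (energy)
  x1, x2, x3, x4, x5 ≥ 0.
The minimum-cost mix takes nothing from MTBE, alkylate, straight-run naphtha — only ethanol, butane. Binding constraints: oxygenate mass and octane-barrels.
Solving gives x2 = 0.6339, x3 = 0.8322.
Objective = 127.97·0.6339 + 90.05·0.8322 = 156.0598.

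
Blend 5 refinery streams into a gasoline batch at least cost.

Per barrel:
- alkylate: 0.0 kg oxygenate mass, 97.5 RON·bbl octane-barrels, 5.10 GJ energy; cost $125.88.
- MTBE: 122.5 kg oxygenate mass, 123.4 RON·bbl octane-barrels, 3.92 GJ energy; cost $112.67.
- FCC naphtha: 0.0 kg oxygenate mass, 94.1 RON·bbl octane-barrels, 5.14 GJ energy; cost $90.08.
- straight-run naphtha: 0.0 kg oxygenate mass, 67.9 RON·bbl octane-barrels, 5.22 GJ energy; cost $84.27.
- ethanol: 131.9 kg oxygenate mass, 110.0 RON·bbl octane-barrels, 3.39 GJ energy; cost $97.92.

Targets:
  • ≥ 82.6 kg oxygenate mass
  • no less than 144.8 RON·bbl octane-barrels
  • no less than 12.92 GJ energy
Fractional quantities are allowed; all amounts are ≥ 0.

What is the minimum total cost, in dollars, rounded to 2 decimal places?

$235.63

Treat it as an LP. Let x1 = barrels of alkylate, x2 = barrels of MTBE, x3 = barrels of FCC naphtha, x4 = barrels of straight-run naphtha, x5 = barrels of ethanol.
Minimise 125.88x1 + 112.67x2 + 90.08x3 + 84.27x4 + 97.92x5 subject to:
  122.5x2 + 131.9x5 ≥ 82.6   (oxygenate mass)
  97.5x1 + 123.4x2 + 94.1x3 + 67.9x4 + 110x5 ≥ 144.8   (octane-barrels)
  5.1x1 + 3.92x2 + 5.14x3 + 5.22x4 + 3.39x5 ≥ 12.92   (energy)
  x1, x2, x3, x4, x5 ≥ 0.
The cheapest feasible vertex uses only straight-run naphtha, ethanol; alkylate, MTBE, FCC naphtha are not used. The oxygenate mass and energy requirements are met with equality.
That vertex is x4 = 2.068405, x5 = 0.626232.
Hence cost = 84.27·2.068405 + 97.92·0.626232 = $235.6251.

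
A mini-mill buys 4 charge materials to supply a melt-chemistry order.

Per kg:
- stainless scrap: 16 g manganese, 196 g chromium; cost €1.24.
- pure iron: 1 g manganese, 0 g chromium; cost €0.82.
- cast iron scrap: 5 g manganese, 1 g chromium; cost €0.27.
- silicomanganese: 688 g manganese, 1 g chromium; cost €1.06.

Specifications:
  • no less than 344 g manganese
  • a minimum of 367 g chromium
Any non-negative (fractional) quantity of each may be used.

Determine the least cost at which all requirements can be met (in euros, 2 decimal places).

€2.80

Let x1 = kg of stainless scrap, x2 = kg of pure iron, x3 = kg of cast iron scrap, x4 = kg of silicomanganese.
Minimize 1.24x1 + 0.82x2 + 0.27x3 + 1.06x4 s.t.:
  16x1 + 1x2 + 5x3 + 688x4 ≥ 344   (manganese)
  196x1 + 1x3 + 1x4 ≥ 367   (chromium)
  x1, x2, x3, x4 ≥ 0.
The optimal basis is {stainless scrap, silicomanganese}; pure iron, cast iron scrap drop out. There the manganese and chromium constraints are tight.
So stainless scrap = 1.87 kg, silicomanganese = 0.4565 kg.
Cost = 1.24·1.87 + 1.06·0.4565 = 2.8027.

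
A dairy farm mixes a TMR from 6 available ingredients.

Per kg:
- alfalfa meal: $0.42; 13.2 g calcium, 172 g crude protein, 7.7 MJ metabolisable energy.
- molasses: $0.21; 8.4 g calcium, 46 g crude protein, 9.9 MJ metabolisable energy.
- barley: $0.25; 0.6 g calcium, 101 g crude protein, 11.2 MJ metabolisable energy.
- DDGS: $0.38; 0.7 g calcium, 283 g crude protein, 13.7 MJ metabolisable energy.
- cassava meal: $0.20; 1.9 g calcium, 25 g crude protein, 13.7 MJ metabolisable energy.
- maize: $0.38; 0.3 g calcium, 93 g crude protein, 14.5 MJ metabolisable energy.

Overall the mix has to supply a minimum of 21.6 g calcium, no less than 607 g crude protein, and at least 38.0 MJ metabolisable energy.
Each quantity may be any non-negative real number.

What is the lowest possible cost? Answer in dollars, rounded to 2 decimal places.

Set it up as a linear program. Let x1 = kg of alfalfa meal, x2 = kg of molasses, x3 = kg of barley, x4 = kg of DDGS, x5 = kg of cassava meal, x6 = kg of maize.
Minimise 0.42x1 + 0.21x2 + 0.25x3 + 0.38x4 + 0.2x5 + 0.38x6 with:
  13.2x1 + 8.4x2 + 0.6x3 + 0.7x4 + 1.9x5 + 0.3x6 ≥ 21.6   (calcium)
  172x1 + 46x2 + 101x3 + 283x4 + 25x5 + 93x6 ≥ 607   (crude protein)
  7.7x1 + 9.9x2 + 11.2x3 + 13.7x4 + 13.7x5 + 14.5x6 ≥ 38   (metabolisable energy)
  x1, x2, x3, x4, x5, x6 ≥ 0.
The optimal basis is {alfalfa meal, molasses, DDGS}; barley, cassava meal, maize drop out. There the calcium, crude protein, metabolisable energy constraints are tight.
That vertex is x1 = 0.8025, x2 = 1.188, x4 = 1.464.
Cost = 0.42·0.8025 + 0.21·1.188 + 0.38·1.464 = 1.1429.

$1.14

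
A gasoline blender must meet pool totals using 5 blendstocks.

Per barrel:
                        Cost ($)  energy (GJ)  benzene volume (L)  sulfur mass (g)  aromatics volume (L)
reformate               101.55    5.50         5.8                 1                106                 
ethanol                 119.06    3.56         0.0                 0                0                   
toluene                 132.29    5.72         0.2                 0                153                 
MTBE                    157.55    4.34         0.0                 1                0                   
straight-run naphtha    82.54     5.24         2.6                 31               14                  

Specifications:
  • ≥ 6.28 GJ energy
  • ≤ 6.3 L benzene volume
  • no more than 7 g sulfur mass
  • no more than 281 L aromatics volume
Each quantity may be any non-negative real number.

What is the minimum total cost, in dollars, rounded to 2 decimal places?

$113.18

This is a linear program. Let x1 = barrels of reformate, x2 = barrels of ethanol, x3 = barrels of toluene, x4 = barrels of MTBE, x5 = barrels of straight-run naphtha.
min 101.55x1 + 119.06x2 + 132.29x3 + 157.55x4 + 82.54x5 subject to:
  5.5x1 + 3.56x2 + 5.72x3 + 4.34x4 + 5.24x5 ≥ 6.28   (energy)
  5.8x1 + 0.2x3 + 2.6x5 ≤ 6.3   (benzene volume)
  1x1 + 1x4 + 31x5 ≤ 7   (sulfur mass)
  106x1 + 153x3 + 14x5 ≤ 281   (aromatics volume)
  x1, x2, x3, x4, x5 ≥ 0.
The minimum-cost mix takes nothing from ethanol, toluene, MTBE — only reformate, straight-run naphtha. There the energy and sulfur mass constraints are tight.
That vertex is x1 = 0.95607, x5 = 0.19497.
Total cost: 101.55·0.95607 + 82.54·0.19497 = 113.1817.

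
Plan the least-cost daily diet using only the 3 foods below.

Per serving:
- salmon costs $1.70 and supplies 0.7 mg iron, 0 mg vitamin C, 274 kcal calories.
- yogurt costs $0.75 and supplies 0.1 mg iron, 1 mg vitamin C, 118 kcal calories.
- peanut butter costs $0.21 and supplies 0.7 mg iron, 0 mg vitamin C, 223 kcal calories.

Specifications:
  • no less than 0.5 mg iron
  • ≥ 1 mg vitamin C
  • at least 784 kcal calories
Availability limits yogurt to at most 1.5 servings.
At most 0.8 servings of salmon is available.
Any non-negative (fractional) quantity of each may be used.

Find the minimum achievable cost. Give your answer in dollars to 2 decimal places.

$1.38

Let x1 = servings of salmon, x2 = servings of yogurt, x3 = servings of peanut butter.
Minimize 1.7x1 + 0.75x2 + 0.21x3 subject to:
  0.7x1 + 0.1x2 + 0.7x3 ≥ 0.5   (iron)
  1x2 ≥ 1   (vitamin C)
  274x1 + 118x2 + 223x3 ≥ 784   (calories)
  x2 ≤ 1.5
  x1 ≤ 0.8
  x1, x2, x3 ≥ 0.
The optimal basis is {yogurt, peanut butter}; salmon drops out. The vitamin C and calories requirements are met with equality.
That vertex is x2 = 1, x3 = 2.987.
Cost = 0.75·1 + 0.21·2.987 = 1.3773.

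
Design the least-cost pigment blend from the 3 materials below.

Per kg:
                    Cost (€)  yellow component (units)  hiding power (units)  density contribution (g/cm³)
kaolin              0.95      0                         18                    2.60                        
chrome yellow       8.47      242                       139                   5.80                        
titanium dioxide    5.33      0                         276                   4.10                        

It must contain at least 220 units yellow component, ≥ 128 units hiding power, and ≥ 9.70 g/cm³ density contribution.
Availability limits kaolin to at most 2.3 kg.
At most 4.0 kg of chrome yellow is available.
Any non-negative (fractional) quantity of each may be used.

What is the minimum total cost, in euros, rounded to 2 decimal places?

Let x1 = kg of kaolin, x2 = kg of chrome yellow, x3 = kg of titanium dioxide.
Minimize 0.95x1 + 8.47x2 + 5.33x3 s.t.:
  242x2 ≥ 220   (yellow component)
  18x1 + 139x2 + 276x3 ≥ 128   (hiding power)
  2.6x1 + 5.8x2 + 4.1x3 ≥ 9.7   (density contribution)
  x1 ≤ 2.3
  x2 ≤ 4
  x1, x2, x3 ≥ 0.
The optimal basis is {kaolin, chrome yellow}; titanium dioxide drops out. There the yellow component and density contribution constraints are tight.
That vertex is x1 = 1.703, x2 = 0.9091.
Objective = 0.95·1.703 + 8.47·0.9091 = 9.3179.

€9.32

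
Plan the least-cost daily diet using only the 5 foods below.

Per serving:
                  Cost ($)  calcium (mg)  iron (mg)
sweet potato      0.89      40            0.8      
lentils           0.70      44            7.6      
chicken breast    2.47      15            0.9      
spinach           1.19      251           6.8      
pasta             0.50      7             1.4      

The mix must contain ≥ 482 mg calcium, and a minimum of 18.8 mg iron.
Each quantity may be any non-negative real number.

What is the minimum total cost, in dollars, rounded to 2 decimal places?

$2.73

Set it up as a linear program. Let x1 = servings of sweet potato, x2 = servings of lentils, x3 = servings of chicken breast, x4 = servings of spinach, x5 = servings of pasta.
Minimize 0.89x1 + 0.7x2 + 2.47x3 + 1.19x4 + 0.5x5 subject to:
  40x1 + 44x2 + 15x3 + 251x4 + 7x5 ≥ 482   (calcium)
  0.8x1 + 7.6x2 + 0.9x3 + 6.8x4 + 1.4x5 ≥ 18.8   (iron)
  x1, x2, x3, x4, x5 ≥ 0.
The minimum-cost mix takes nothing from sweet potato, chicken breast, pasta — only lentils, spinach. The calcium and iron requirements are met with equality.
Solving gives x2 = 0.896, x4 = 1.763.
Total cost: 0.7·0.896 + 1.19·1.763 = 2.7252.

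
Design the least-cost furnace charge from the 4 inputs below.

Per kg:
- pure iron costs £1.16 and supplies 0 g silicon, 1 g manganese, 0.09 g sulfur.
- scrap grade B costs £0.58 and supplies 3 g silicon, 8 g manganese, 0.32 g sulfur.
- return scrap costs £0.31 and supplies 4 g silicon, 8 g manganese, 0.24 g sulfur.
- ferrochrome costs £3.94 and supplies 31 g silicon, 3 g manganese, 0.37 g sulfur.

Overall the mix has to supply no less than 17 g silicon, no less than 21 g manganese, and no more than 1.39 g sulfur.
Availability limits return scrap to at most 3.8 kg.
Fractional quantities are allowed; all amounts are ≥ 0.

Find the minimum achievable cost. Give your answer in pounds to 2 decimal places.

£1.41

Let x1 = kg of pure iron, x2 = kg of scrap grade B, x3 = kg of return scrap, x4 = kg of ferrochrome.
min 1.16x1 + 0.58x2 + 0.31x3 + 3.94x4 s.t.:
  3x2 + 4x3 + 31x4 ≥ 17   (silicon)
  1x1 + 8x2 + 8x3 + 3x4 ≥ 21   (manganese)
  0.09x1 + 0.32x2 + 0.24x3 + 0.37x4 ≤ 1.39   (sulfur)
  x3 ≤ 3.8
  x1, x2, x3, x4 ≥ 0.
The optimal basis is {return scrap, ferrochrome}; pure iron, scrap grade B drop out. The silicon and the return scrap cap requirements are met with equality.
Optimal quantities: return scrap = 3.8 kg, ferrochrome = 0.05806 kg.
Total cost: 0.31·3.8 + 3.94·0.05806 = 1.4068.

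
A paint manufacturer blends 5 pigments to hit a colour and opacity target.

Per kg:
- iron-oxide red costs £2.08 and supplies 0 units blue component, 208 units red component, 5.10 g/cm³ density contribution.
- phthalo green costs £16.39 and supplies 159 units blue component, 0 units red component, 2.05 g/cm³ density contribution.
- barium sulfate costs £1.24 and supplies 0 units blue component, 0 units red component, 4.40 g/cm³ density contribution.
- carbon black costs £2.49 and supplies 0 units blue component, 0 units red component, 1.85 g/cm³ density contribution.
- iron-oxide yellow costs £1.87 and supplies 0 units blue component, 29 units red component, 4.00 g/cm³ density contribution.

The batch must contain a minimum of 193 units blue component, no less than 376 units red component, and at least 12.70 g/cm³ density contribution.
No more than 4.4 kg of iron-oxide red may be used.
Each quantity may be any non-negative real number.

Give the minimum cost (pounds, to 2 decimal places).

This is a linear program. Let x1 = kg of iron-oxide red, x2 = kg of phthalo green, x3 = kg of barium sulfate, x4 = kg of carbon black, x5 = kg of iron-oxide yellow.
Minimize 2.08x1 + 16.39x2 + 1.24x3 + 2.49x4 + 1.87x5 with:
  159x2 ≥ 193   (blue component)
  208x1 + 29x5 ≥ 376   (red component)
  5.1x1 + 2.05x2 + 4.4x3 + 1.85x4 + 4x5 ≥ 12.7   (density contribution)
  x1 ≤ 4.4
  x1, x2, x3, x4, x5 ≥ 0.
The optimal basis is {iron-oxide red, phthalo green, barium sulfate}; carbon black, iron-oxide yellow drop out. Binding constraints: blue component, red component, density contribution.
Solving gives x1 = 1.8077, x2 = 1.2138, x3 = 0.22555.
Hence cost = 2.08·1.8077 + 16.39·1.2138 + 1.24·0.22555 = £23.9339.

£23.93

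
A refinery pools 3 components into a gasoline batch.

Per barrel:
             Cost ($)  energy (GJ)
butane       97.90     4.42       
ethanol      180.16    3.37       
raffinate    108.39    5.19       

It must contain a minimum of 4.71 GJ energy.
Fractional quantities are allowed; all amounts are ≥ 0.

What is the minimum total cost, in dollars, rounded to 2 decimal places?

$98.37

This is a linear program. Let x1 = barrels of butane, x2 = barrels of ethanol, x3 = barrels of raffinate.
Minimize 97.9x1 + 180.16x2 + 108.39x3 subject to:
  4.42x1 + 3.37x2 + 5.19x3 ≥ 4.71   (energy)
  x1, x2, x3 ≥ 0.
At the optimum only raffinate is positive (butane, ethanol = 0). The energy requirement is met with equality.
That vertex is x3 = 0.90751.
Hence cost = 108.39·0.90751 = $98.36501.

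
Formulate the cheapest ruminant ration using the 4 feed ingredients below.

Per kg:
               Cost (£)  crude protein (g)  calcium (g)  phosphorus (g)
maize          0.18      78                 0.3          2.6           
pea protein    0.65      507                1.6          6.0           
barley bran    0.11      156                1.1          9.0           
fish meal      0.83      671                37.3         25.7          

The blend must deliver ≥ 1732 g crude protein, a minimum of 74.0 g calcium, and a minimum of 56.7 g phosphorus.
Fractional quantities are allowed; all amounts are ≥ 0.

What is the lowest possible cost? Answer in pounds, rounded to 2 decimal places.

£1.90

Let x1 = kg of maize, x2 = kg of pea protein, x3 = kg of barley bran, x4 = kg of fish meal.
Minimize 0.18x1 + 0.65x2 + 0.11x3 + 0.83x4 s.t.:
  78x1 + 507x2 + 156x3 + 671x4 ≥ 1732   (crude protein)
  0.3x1 + 1.6x2 + 1.1x3 + 37.3x4 ≥ 74   (calcium)
  2.6x1 + 6x2 + 9x3 + 25.7x4 ≥ 56.7   (phosphorus)
  x1, x2, x3, x4 ≥ 0.
The optimal basis is {barley bran, fish meal}; maize, pea protein drop out. Binding constraints: crude protein and calcium.
Solving gives x3 = 2.942, x4 = 1.897.
Cost = 0.11·2.942 + 0.83·1.897 = 1.8981.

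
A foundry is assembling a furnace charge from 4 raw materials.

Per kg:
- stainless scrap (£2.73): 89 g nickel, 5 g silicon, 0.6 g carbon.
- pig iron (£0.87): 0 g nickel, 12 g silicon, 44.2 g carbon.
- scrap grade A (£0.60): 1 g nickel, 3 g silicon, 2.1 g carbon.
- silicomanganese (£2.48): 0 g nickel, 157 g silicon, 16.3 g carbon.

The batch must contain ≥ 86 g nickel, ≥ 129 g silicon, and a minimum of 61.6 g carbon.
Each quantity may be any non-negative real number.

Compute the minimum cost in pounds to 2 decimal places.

£5.36

Let x1 = kg of stainless scrap, x2 = kg of pig iron, x3 = kg of scrap grade A, x4 = kg of silicomanganese.
Minimise 2.73x1 + 0.87x2 + 0.6x3 + 2.48x4 subject to:
  89x1 + 1x3 ≥ 86   (nickel)
  5x1 + 12x2 + 3x3 + 157x4 ≥ 129   (silicon)
  0.6x1 + 44.2x2 + 2.1x3 + 16.3x4 ≥ 61.6   (carbon)
  x1, x2, x3, x4 ≥ 0.
The cheapest feasible vertex uses only stainless scrap, pig iron, silicomanganese; scrap grade A is not used. There the nickel, silicon, carbon constraints are tight.
So stainless scrap = 0.9663 kg, pig iron = 1.12 kg, silicomanganese = 0.7052 kg.
Cost = 2.73·0.9663 + 0.87·1.12 + 2.48·0.7052 = 5.3613.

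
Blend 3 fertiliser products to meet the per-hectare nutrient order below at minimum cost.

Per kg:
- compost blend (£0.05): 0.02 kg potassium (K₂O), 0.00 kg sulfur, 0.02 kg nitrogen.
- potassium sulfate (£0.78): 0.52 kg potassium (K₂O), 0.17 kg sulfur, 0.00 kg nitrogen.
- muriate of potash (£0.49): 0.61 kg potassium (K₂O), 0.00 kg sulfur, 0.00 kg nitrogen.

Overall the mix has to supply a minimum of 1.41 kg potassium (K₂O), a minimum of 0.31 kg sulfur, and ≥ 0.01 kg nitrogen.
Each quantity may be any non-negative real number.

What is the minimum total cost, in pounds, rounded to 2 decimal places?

£1.81

Treat it as an LP. Let x1 = kg of compost blend, x2 = kg of potassium sulfate, x3 = kg of muriate of potash.
Minimise 0.05x1 + 0.78x2 + 0.49x3 subject to:
  0.02x1 + 0.52x2 + 0.61x3 ≥ 1.41   (potassium (K₂O))
  0.17x2 ≥ 0.31   (sulfur)
  0.02x1 ≥ 0.01   (nitrogen)
  x1, x2, x3 ≥ 0.
All 3 inputs are positive at the optimum. Binding constraints: potassium (K₂O), sulfur, nitrogen.
Optimal quantities: compost blend = 0.5 kg, potassium sulfate = 1.824 kg, muriate of potash = 0.7406 kg.
Total cost: 0.05·0.5 + 0.78·1.824 + 0.49·0.7406 = 1.8106.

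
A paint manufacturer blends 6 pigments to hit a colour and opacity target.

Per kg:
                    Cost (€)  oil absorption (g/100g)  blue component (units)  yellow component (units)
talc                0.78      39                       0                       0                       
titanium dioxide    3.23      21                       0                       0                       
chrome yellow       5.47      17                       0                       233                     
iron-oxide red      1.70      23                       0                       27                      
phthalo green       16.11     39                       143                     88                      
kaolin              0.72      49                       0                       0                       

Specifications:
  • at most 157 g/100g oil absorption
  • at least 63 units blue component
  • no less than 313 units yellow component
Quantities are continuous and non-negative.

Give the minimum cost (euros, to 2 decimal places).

Let x1 = kg of talc, x2 = kg of titanium dioxide, x3 = kg of chrome yellow, x4 = kg of iron-oxide red, x5 = kg of phthalo green, x6 = kg of kaolin.
Minimise 0.78x1 + 3.23x2 + 5.47x3 + 1.7x4 + 16.11x5 + 0.72x6 with:
  39x1 + 21x2 + 17x3 + 23x4 + 39x5 + 49x6 ≤ 157   (oil absorption)
  143x5 ≥ 63   (blue component)
  233x3 + 27x4 + 88x5 ≥ 313   (yellow component)
  x1, x2, x3, x4, x5, x6 ≥ 0.
The optimal basis is {chrome yellow, phthalo green}; talc, titanium dioxide, iron-oxide red, kaolin drop out. There the blue component and yellow component constraints are tight.
So chrome yellow = 1.177 kg, phthalo green = 0.4406 kg.
Hence cost = 5.47·1.177 + 16.11·0.4406 = €13.5363.

€13.54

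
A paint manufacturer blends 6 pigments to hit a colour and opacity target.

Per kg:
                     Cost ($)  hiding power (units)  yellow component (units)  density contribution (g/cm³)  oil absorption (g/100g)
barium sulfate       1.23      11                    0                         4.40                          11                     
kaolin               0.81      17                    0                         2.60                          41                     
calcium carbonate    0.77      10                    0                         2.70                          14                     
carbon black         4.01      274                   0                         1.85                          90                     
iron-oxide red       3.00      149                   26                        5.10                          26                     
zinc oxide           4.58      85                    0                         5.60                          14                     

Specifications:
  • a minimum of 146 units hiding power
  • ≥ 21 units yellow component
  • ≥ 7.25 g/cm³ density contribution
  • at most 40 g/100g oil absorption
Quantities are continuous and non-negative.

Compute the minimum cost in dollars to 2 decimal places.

$3.48

Let x1 = kg of barium sulfate, x2 = kg of kaolin, x3 = kg of calcium carbonate, x4 = kg of carbon black, x5 = kg of iron-oxide red, x6 = kg of zinc oxide.
Minimize 1.23x1 + 0.81x2 + 0.77x3 + 4.01x4 + 3x5 + 4.58x6 s.t.:
  11x1 + 17x2 + 10x3 + 274x4 + 149x5 + 85x6 ≥ 146   (hiding power)
  26x5 ≥ 21   (yellow component)
  4.4x1 + 2.6x2 + 2.7x3 + 1.85x4 + 5.1x5 + 5.6x6 ≥ 7.25   (density contribution)
  11x1 + 41x2 + 14x3 + 90x4 + 26x5 + 14x6 ≤ 40   (oil absorption)
  x1, x2, x3, x4, x5, x6 ≥ 0.
The optimal basis is {kaolin, calcium carbonate, iron-oxide red}; barium sulfate, carbon black, zinc oxide drop out. There the hiding power, density contribution, oil absorption constraints are tight.
Solving gives x2 = 0.1022, x3 = 0.868, x5 = 0.91.
Hence cost = 0.81·0.1022 + 0.77·0.868 + 3·0.91 = $3.4811.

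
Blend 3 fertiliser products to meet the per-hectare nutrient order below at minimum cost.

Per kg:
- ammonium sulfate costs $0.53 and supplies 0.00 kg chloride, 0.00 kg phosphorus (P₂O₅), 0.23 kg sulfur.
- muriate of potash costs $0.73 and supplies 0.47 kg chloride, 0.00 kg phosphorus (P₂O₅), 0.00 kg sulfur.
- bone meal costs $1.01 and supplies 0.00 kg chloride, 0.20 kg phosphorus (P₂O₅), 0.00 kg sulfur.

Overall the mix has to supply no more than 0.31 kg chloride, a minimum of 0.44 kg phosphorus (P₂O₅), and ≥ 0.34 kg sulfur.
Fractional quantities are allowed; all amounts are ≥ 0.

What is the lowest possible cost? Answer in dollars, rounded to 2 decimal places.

$3.01

Let x1 = kg of ammonium sulfate, x2 = kg of muriate of potash, x3 = kg of bone meal.
Minimise 0.53x1 + 0.73x2 + 1.01x3 with:
  0.47x2 ≤ 0.31   (chloride)
  0.2x3 ≥ 0.44   (phosphorus (P₂O₅))
  0.23x1 ≥ 0.34   (sulfur)
  x1, x2, x3 ≥ 0.
At the optimum only ammonium sulfate, bone meal are positive (muriate of potash = 0). There the phosphorus (P₂O₅) and sulfur constraints are tight.
So ammonium sulfate = 1.478 kg, bone meal = 2.2 kg.
Objective = 0.53·1.478 + 1.01·2.2 = 3.0053.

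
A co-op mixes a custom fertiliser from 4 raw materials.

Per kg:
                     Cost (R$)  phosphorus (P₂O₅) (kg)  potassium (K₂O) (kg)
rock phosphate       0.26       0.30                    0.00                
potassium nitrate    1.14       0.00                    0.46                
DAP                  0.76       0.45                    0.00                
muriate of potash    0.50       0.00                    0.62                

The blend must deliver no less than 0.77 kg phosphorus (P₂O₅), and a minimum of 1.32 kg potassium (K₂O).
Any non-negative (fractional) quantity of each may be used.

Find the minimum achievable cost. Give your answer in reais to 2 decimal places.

Let x1 = kg of rock phosphate, x2 = kg of potassium nitrate, x3 = kg of DAP, x4 = kg of muriate of potash.
min 0.26x1 + 1.14x2 + 0.76x3 + 0.5x4 with:
  0.3x1 + 0.45x3 ≥ 0.77   (phosphorus (P₂O₅))
  0.46x2 + 0.62x4 ≥ 1.32   (potassium (K₂O))
  x1, x2, x3, x4 ≥ 0.
The optimal basis is {rock phosphate, muriate of potash}; potassium nitrate, DAP drop out. Binding constraints: phosphorus (P₂O₅) and potassium (K₂O).
That vertex is x1 = 2.567, x4 = 2.129.
Total cost: 0.26·2.567 + 0.5·2.129 = 1.7319.

R$1.73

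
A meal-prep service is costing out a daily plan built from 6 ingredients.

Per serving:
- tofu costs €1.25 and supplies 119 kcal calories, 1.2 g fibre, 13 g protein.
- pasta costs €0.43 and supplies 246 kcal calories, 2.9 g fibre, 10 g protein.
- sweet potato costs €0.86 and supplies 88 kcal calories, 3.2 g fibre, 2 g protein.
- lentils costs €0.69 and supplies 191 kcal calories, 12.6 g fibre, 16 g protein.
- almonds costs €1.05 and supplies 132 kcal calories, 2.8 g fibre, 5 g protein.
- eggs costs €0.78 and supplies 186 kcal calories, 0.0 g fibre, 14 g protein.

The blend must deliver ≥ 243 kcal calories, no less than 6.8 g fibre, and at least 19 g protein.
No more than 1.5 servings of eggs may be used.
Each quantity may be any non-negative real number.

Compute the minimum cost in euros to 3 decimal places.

€0.817

This is a linear program. Let x1 = servings of tofu, x2 = servings of pasta, x3 = servings of sweet potato, x4 = servings of lentils, x5 = servings of almonds, x6 = servings of eggs.
Minimise 1.25x1 + 0.43x2 + 0.86x3 + 0.69x4 + 1.05x5 + 0.78x6 with:
  119x1 + 246x2 + 88x3 + 191x4 + 132x5 + 186x6 ≥ 243   (calories)
  1.2x1 + 2.9x2 + 3.2x3 + 12.6x4 + 2.8x5 ≥ 6.8   (fibre)
  13x1 + 10x2 + 2x3 + 16x4 + 5x5 + 14x6 ≥ 19   (protein)
  x6 ≤ 1.5
  x1, x2, x3, x4, x5, x6 ≥ 0.
The minimum-cost mix takes nothing from tofu, sweet potato, almonds, eggs — only pasta, lentils. Binding constraints: fibre and protein.
So pasta = 1.641 servings, lentils = 0.1621 servings.
Cost = 0.43·1.641 + 0.69·0.1621 = 0.81748.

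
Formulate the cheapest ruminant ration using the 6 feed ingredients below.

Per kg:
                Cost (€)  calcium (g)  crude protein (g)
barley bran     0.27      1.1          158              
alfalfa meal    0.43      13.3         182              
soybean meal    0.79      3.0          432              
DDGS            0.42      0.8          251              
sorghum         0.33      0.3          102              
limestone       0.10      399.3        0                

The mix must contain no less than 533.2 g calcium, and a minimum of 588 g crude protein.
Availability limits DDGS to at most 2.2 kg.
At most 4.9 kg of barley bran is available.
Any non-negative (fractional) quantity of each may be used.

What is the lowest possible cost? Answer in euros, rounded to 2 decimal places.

Set it up as a linear program. Let x1 = kg of barley bran, x2 = kg of alfalfa meal, x3 = kg of soybean meal, x4 = kg of DDGS, x5 = kg of sorghum, x6 = kg of limestone.
Minimize 0.27x1 + 0.43x2 + 0.79x3 + 0.42x4 + 0.33x5 + 0.1x6 s.t.:
  1.1x1 + 13.3x2 + 3x3 + 0.8x4 + 0.3x5 + 399.3x6 ≥ 533.2   (calcium)
  158x1 + 182x2 + 432x3 + 251x4 + 102x5 ≥ 588   (crude protein)
  x4 ≤ 2.2
  x1 ≤ 4.9
  x1, x2, x3, x4, x5, x6 ≥ 0.
The optimal basis is {barley bran, DDGS, limestone}; alfalfa meal, soybean meal, sorghum drop out. There the calcium, crude protein, the DDGS cap constraints are tight.
That vertex is x1 = 0.2266, x4 = 2.2, x6 = 1.33.
Objective = 0.27·0.2266 + 0.42·2.2 + 0.1·1.33 = 1.1182.

€1.12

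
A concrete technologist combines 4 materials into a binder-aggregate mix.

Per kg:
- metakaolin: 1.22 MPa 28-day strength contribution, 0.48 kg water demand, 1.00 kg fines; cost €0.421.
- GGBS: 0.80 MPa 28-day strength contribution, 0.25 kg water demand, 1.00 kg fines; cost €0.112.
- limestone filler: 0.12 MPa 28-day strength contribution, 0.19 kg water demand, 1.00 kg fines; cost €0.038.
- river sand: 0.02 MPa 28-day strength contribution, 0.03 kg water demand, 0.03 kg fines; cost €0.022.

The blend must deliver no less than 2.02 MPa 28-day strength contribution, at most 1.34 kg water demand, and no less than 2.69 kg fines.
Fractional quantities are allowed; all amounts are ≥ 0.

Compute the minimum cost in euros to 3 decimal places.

Treat it as an LP. Let x1 = kg of metakaolin, x2 = kg of GGBS, x3 = kg of limestone filler, x4 = kg of river sand.
min 0.421x1 + 0.112x2 + 0.038x3 + 0.022x4 with:
  1.22x1 + 0.8x2 + 0.12x3 + 0.02x4 ≥ 2.02   (28-day strength contribution)
  0.48x1 + 0.25x2 + 0.19x3 + 0.03x4 ≤ 1.34   (water demand)
  1x1 + 1x2 + 1x3 + 0.03x4 ≥ 2.69   (fines)
  x1, x2, x3, x4 ≥ 0.
The cheapest feasible vertex uses only GGBS, limestone filler; metakaolin, river sand are not used. Binding constraints: 28-day strength contribution and fines.
Solving gives x2 = 2.496, x3 = 0.1941.
Total cost: 0.112·2.496 + 0.038·0.1941 = 0.28693.

€0.287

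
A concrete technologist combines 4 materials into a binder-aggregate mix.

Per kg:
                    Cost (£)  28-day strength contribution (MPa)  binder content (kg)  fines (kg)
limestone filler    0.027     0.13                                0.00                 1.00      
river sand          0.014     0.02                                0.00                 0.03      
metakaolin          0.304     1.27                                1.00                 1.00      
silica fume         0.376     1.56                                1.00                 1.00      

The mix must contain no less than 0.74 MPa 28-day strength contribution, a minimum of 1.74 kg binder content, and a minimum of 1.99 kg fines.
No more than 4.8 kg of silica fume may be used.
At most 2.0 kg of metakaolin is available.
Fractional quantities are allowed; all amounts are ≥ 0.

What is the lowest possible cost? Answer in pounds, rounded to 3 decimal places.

Set it up as a linear program. Let x1 = kg of limestone filler, x2 = kg of river sand, x3 = kg of metakaolin, x4 = kg of silica fume.
Minimise 0.027x1 + 0.014x2 + 0.304x3 + 0.376x4 subject to:
  0.13x1 + 0.02x2 + 1.27x3 + 1.56x4 ≥ 0.74   (28-day strength contribution)
  1x3 + 1x4 ≥ 1.74   (binder content)
  1x1 + 0.03x2 + 1x3 + 1x4 ≥ 1.99   (fines)
  x4 ≤ 4.8
  x3 ≤ 2
  x1, x2, x3, x4 ≥ 0.
The minimum-cost mix takes nothing from river sand, silica fume — only limestone filler, metakaolin. There the binder content and fines constraints are tight.
Optimal quantities: limestone filler = 0.25 kg, metakaolin = 1.74 kg.
Total cost: 0.027·0.25 + 0.304·1.74 = 0.53571.

£0.536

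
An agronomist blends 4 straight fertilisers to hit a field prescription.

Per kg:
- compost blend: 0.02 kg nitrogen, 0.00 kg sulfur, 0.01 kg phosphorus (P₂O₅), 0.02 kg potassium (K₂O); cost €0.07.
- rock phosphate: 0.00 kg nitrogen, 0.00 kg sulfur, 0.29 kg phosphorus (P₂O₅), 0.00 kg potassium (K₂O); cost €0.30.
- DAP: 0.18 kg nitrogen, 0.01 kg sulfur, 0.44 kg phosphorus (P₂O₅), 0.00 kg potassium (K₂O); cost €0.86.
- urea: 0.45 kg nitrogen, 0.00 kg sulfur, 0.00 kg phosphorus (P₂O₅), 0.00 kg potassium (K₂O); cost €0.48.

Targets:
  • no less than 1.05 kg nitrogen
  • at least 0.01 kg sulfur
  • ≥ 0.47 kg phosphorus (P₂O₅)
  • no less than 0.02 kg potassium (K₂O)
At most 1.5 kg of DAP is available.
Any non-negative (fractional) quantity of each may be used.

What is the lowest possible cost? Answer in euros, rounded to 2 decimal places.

Treat it as an LP. Let x1 = kg of compost blend, x2 = kg of rock phosphate, x3 = kg of DAP, x4 = kg of urea.
Minimize 0.07x1 + 0.3x2 + 0.86x3 + 0.48x4 s.t.:
  0.02x1 + 0.18x3 + 0.45x4 ≥ 1.05   (nitrogen)
  0.01x3 ≥ 0.01   (sulfur)
  0.01x1 + 0.29x2 + 0.44x3 ≥ 0.47   (phosphorus (P₂O₅))
  0.02x1 ≥ 0.02   (potassium (K₂O))
  x3 ≤ 1.5
  x1, x2, x3, x4 ≥ 0.
The optimal mix uses every input. There the nitrogen, sulfur, phosphorus (P₂O₅), potassium (K₂O) constraints are tight.
Solving gives x1 = 1, x2 = 0.06897, x3 = 1, x4 = 1.889.
Hence cost = 0.07·1 + 0.3·0.06897 + 0.86·1 + 0.48·1.889 = €1.8574.

€1.86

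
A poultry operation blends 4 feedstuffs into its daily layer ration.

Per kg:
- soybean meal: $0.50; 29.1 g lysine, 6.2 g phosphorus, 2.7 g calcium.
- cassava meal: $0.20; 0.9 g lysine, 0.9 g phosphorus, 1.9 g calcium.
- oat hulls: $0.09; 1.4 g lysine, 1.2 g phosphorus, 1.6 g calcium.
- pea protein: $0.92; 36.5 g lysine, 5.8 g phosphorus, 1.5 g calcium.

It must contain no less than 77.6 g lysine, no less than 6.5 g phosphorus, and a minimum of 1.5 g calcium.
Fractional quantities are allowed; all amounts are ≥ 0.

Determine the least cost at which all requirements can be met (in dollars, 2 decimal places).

$1.33

Treat it as an LP. Let x1 = kg of soybean meal, x2 = kg of cassava meal, x3 = kg of oat hulls, x4 = kg of pea protein.
Minimise 0.5x1 + 0.2x2 + 0.09x3 + 0.92x4 with:
  29.1x1 + 0.9x2 + 1.4x3 + 36.5x4 ≥ 77.6   (lysine)
  6.2x1 + 0.9x2 + 1.2x3 + 5.8x4 ≥ 6.5   (phosphorus)
  2.7x1 + 1.9x2 + 1.6x3 + 1.5x4 ≥ 1.5   (calcium)
  x1, x2, x3, x4 ≥ 0.
The optimal basis is {soybean meal}; cassava meal, oat hulls, pea protein drop out. The lysine requirement is met with equality.
Optimal quantities: soybean meal = 2.667 kg.
Cost = 0.5·2.667 = 1.3335.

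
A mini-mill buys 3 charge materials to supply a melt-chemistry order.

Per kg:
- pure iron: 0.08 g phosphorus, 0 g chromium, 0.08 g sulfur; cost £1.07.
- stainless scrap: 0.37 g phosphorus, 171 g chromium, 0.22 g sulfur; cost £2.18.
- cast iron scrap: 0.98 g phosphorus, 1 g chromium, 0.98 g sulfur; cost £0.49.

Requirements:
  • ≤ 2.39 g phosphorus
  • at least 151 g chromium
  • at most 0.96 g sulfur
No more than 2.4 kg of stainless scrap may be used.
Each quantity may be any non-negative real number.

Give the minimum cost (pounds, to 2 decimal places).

This is a linear program. Let x1 = kg of pure iron, x2 = kg of stainless scrap, x3 = kg of cast iron scrap.
Minimise 1.07x1 + 2.18x2 + 0.49x3 s.t.:
  0.08x1 + 0.37x2 + 0.98x3 ≤ 2.39   (phosphorus)
  171x2 + 1x3 ≥ 151   (chromium)
  0.08x1 + 0.22x2 + 0.98x3 ≤ 0.96   (sulfur)
  x2 ≤ 2.4
  x1, x2, x3 ≥ 0.
At the optimum only stainless scrap is positive (pure iron, cast iron scrap = 0). Binding constraint: chromium.
Solving gives x2 = 0.88304.
Cost = 2.18·0.88304 = 1.92503.

£1.93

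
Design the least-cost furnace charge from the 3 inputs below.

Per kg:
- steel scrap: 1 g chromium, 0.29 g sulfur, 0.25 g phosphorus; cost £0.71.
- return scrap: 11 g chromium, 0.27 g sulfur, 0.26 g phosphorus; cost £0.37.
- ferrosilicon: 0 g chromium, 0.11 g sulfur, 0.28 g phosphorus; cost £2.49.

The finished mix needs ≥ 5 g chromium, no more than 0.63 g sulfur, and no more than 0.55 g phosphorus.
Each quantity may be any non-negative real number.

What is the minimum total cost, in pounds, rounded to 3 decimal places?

Let x1 = kg of steel scrap, x2 = kg of return scrap, x3 = kg of ferrosilicon.
Minimise 0.71x1 + 0.37x2 + 2.49x3 s.t.:
  1x1 + 11x2 ≥ 5   (chromium)
  0.29x1 + 0.27x2 + 0.11x3 ≤ 0.63   (sulfur)
  0.25x1 + 0.26x2 + 0.28x3 ≤ 0.55   (phosphorus)
  x1, x2, x3 ≥ 0.
At the optimum only return scrap is positive (steel scrap, ferrosilicon = 0). There the chromium constraint is tight.
That vertex is x2 = 0.4545.
Hence cost = 0.37·0.4545 = £0.16817.

£0.168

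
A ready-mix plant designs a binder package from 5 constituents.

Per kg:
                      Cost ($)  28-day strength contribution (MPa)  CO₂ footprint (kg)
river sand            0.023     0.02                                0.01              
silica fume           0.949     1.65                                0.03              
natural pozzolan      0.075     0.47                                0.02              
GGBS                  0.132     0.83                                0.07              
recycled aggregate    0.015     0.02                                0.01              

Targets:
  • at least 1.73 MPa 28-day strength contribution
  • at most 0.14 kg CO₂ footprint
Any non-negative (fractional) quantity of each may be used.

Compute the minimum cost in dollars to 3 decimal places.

$0.275

Let x1 = kg of river sand, x2 = kg of silica fume, x3 = kg of natural pozzolan, x4 = kg of GGBS, x5 = kg of recycled aggregate.
Minimize 0.023x1 + 0.949x2 + 0.075x3 + 0.132x4 + 0.015x5 s.t.:
  0.02x1 + 1.65x2 + 0.47x3 + 0.83x4 + 0.02x5 ≥ 1.73   (28-day strength contribution)
  0.01x1 + 0.03x2 + 0.02x3 + 0.07x4 + 0.01x5 ≤ 0.14   (CO₂ footprint)
  x1, x2, x3, x4, x5 ≥ 0.
At the optimum only natural pozzolan, GGBS are positive (river sand, silica fume, recycled aggregate = 0). The 28-day strength contribution and CO₂ footprint requirements are met with equality.
So natural pozzolan = 0.3006 kg, GGBS = 1.914 kg.
Hence cost = 0.075·0.3006 + 0.132·1.914 = $0.27519.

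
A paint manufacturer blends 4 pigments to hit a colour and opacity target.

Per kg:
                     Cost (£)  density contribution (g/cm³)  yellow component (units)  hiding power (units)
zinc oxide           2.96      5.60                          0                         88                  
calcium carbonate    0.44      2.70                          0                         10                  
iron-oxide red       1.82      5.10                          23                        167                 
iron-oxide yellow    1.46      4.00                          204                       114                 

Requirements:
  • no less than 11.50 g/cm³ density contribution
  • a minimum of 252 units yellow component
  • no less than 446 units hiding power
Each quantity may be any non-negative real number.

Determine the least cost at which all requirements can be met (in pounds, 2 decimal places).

£5.08

This is a linear program. Let x1 = kg of zinc oxide, x2 = kg of calcium carbonate, x3 = kg of iron-oxide red, x4 = kg of iron-oxide yellow.
min 2.96x1 + 0.44x2 + 1.82x3 + 1.46x4 subject to:
  5.6x1 + 2.7x2 + 5.1x3 + 4x4 ≥ 11.5   (density contribution)
  23x3 + 204x4 ≥ 252   (yellow component)
  88x1 + 10x2 + 167x3 + 114x4 ≥ 446   (hiding power)
  x1, x2, x3, x4 ≥ 0.
The cheapest feasible vertex uses only iron-oxide red, iron-oxide yellow; zinc oxide, calcium carbonate are not used. Binding constraints: yellow component and hiding power.
That vertex is x3 = 1.98, x4 = 1.012.
Objective = 1.82·1.98 + 1.46·1.012 = 5.0811.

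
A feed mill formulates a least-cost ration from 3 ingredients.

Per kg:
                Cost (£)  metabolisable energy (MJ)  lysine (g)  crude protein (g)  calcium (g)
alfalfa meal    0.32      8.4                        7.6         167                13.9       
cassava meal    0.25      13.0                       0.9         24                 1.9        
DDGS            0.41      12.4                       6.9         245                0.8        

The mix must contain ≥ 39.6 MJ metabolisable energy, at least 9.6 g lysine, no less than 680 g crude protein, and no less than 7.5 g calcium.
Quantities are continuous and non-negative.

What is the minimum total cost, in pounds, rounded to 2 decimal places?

£1.24

Treat it as an LP. Let x1 = kg of alfalfa meal, x2 = kg of cassava meal, x3 = kg of DDGS.
min 0.32x1 + 0.25x2 + 0.41x3 s.t.:
  8.4x1 + 13x2 + 12.4x3 ≥ 39.6   (metabolisable energy)
  7.6x1 + 0.9x2 + 6.9x3 ≥ 9.6   (lysine)
  167x1 + 24x2 + 245x3 ≥ 680   (crude protein)
  13.9x1 + 1.9x2 + 0.8x3 ≥ 7.5   (calcium)
  x1, x2, x3 ≥ 0.
All 3 inputs are positive at the optimum. The metabolisable energy, crude protein, calcium requirements are met with equality.
Optimal quantities: alfalfa meal = 0.3351 kg, cassava meal = 0.4413 kg, DDGS = 2.504 kg.
Cost = 0.32·0.3351 + 0.25·0.4413 + 0.41·2.504 = 1.2442.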